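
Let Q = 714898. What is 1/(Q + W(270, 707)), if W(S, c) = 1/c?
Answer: 707/505432887 ≈ 1.3988e-6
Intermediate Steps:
1/(Q + W(270, 707)) = 1/(714898 + 1/707) = 1/(505432887/707) = 707/505432887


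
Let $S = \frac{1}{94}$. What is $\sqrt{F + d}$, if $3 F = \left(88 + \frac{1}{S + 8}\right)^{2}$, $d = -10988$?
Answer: $\frac{4 i \sqrt{2678906346}}{2259} \approx 91.648 i$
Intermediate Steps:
$S = \frac{1}{94} \approx 0.010638$
$F = \frac{4403384164}{1701027}$ ($F = \frac{\left(88 + \frac{1}{\frac{1}{94} + 8}\right)^{2}}{3} = \frac{\left(88 + \frac{1}{\frac{753}{94}}\right)^{2}}{3} = \frac{\left(88 + \frac{94}{753}\right)^{2}}{3} = \frac{\left(\frac{66358}{753}\right)^{2}}{3} = \frac{1}{3} \cdot \frac{4403384164}{567009} = \frac{4403384164}{1701027} \approx 2588.7$)
$\sqrt{F + d} = \sqrt{\frac{4403384164}{1701027} - 10988} = \sqrt{- \frac{14287500512}{1701027}} = \frac{4 i \sqrt{2678906346}}{2259}$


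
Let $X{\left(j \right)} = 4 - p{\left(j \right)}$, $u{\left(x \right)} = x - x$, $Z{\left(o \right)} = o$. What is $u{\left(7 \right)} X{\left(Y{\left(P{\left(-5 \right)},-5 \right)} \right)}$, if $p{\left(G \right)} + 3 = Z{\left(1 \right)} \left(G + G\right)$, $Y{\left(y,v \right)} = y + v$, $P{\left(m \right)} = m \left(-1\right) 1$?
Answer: $0$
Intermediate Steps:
$P{\left(m \right)} = - m$ ($P{\left(m \right)} = - m 1 = - m$)
$u{\left(x \right)} = 0$
$Y{\left(y,v \right)} = v + y$
$p{\left(G \right)} = -3 + 2 G$ ($p{\left(G \right)} = -3 + 1 \left(G + G\right) = -3 + 1 \cdot 2 G = -3 + 2 G$)
$X{\left(j \right)} = 7 - 2 j$ ($X{\left(j \right)} = 4 - \left(-3 + 2 j\right) = 7 - 2 j$)
$u{\left(7 \right)} X{\left(Y{\left(P{\left(-5 \right)},-5 \right)} \right)} = 0 \left(7 - 2 \left(-5 - -5\right)\right) = 0 \left(7 - 2 \left(-5 + 5\right)\right) = 0 \left(7 - 0\right) = 0 \left(7 + 0\right) = 0 \cdot 7 = 0$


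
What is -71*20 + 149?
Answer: -1271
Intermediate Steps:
-71*20 + 149 = -1420 + 149 = -1271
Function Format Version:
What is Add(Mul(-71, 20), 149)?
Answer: -1271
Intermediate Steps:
Add(Mul(-71, 20), 149) = Add(-1420, 149) = -1271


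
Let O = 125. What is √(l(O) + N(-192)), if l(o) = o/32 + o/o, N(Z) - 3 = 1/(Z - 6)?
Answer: √550682/264 ≈ 2.8109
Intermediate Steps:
N(Z) = 3 + 1/(-6 + Z) (N(Z) = 3 + 1/(Z - 6) = 3 + 1/(-6 + Z))
l(o) = 1 + o/32 (l(o) = o*(1/32) + 1 = o/32 + 1 = 1 + o/32)
√(l(O) + N(-192)) = √((1 + (1/32)*125) + (-17 + 3*(-192))/(-6 - 192)) = √((1 + 125/32) + (-17 - 576)/(-198)) = √(157/32 - 1/198*(-593)) = √(157/32 + 593/198) = √(25031/3168) = √550682/264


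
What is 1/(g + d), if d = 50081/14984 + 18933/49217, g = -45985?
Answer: -737467528/33909695746431 ≈ -2.1748e-5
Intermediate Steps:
d = 2748528649/737467528 (d = 50081*(1/14984) + 18933*(1/49217) = 50081/14984 + 18933/49217 = 2748528649/737467528 ≈ 3.7270)
1/(g + d) = 1/(-45985 + 2748528649/737467528) = 1/(-33909695746431/737467528) = -737467528/33909695746431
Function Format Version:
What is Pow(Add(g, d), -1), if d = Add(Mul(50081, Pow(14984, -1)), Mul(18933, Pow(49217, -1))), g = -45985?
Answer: Rational(-737467528, 33909695746431) ≈ -2.1748e-5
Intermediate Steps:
d = Rational(2748528649, 737467528) (d = Add(Mul(50081, Rational(1, 14984)), Mul(18933, Rational(1, 49217))) = Add(Rational(50081, 14984), Rational(18933, 49217)) = Rational(2748528649, 737467528) ≈ 3.7270)
Pow(Add(g, d), -1) = Pow(Add(-45985, Rational(2748528649, 737467528)), -1) = Pow(Rational(-33909695746431, 737467528), -1) = Rational(-737467528, 33909695746431)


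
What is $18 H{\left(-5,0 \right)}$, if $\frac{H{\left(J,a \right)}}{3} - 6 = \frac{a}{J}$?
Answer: $324$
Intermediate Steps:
$H{\left(J,a \right)} = 18 + \frac{3 a}{J}$ ($H{\left(J,a \right)} = 18 + 3 \frac{a}{J} = 18 + \frac{3 a}{J}$)
$18 H{\left(-5,0 \right)} = 18 \left(18 + 3 \cdot 0 \frac{1}{-5}\right) = 18 \left(18 + 3 \cdot 0 \left(- \frac{1}{5}\right)\right) = 18 \left(18 + 0\right) = 18 \cdot 18 = 324$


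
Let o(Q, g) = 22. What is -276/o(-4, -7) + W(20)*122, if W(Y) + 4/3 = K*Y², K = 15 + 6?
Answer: 33812618/33 ≈ 1.0246e+6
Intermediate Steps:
K = 21
W(Y) = -4/3 + 21*Y²
-276/o(-4, -7) + W(20)*122 = -276/22 + (-4/3 + 21*20²)*122 = -276*1/22 + (-4/3 + 21*400)*122 = -138/11 + (-4/3 + 8400)*122 = -138/11 + (25196/3)*122 = -138/11 + 3073912/3 = 33812618/33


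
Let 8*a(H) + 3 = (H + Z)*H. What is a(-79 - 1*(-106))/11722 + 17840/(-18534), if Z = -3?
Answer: -830504705/869022192 ≈ -0.95568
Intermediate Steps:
a(H) = -3/8 + H*(-3 + H)/8 (a(H) = -3/8 + ((H - 3)*H)/8 = -3/8 + ((-3 + H)*H)/8 = -3/8 + (H*(-3 + H))/8 = -3/8 + H*(-3 + H)/8)
a(-79 - 1*(-106))/11722 + 17840/(-18534) = (-3/8 - 3*(-79 - 1*(-106))/8 + (-79 - 1*(-106))**2/8)/11722 + 17840/(-18534) = (-3/8 - 3*(-79 + 106)/8 + (-79 + 106)**2/8)*(1/11722) + 17840*(-1/18534) = (-3/8 - 3/8*27 + (1/8)*27**2)*(1/11722) - 8920/9267 = (-3/8 - 81/8 + (1/8)*729)*(1/11722) - 8920/9267 = (-3/8 - 81/8 + 729/8)*(1/11722) - 8920/9267 = (645/8)*(1/11722) - 8920/9267 = 645/93776 - 8920/9267 = -830504705/869022192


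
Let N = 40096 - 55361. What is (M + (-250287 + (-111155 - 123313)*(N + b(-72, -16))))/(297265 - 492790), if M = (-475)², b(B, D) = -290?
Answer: -3647125078/195525 ≈ -18653.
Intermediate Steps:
N = -15265
M = 225625
(M + (-250287 + (-111155 - 123313)*(N + b(-72, -16))))/(297265 - 492790) = (225625 + (-250287 + (-111155 - 123313)*(-15265 - 290)))/(297265 - 492790) = (225625 + (-250287 - 234468*(-15555)))/(-195525) = (225625 + (-250287 + 3647149740))*(-1/195525) = (225625 + 3646899453)*(-1/195525) = 3647125078*(-1/195525) = -3647125078/195525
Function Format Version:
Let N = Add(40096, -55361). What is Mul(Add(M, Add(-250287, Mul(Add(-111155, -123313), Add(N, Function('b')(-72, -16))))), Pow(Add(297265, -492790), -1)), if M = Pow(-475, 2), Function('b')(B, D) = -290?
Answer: Rational(-3647125078, 195525) ≈ -18653.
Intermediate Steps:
N = -15265
M = 225625
Mul(Add(M, Add(-250287, Mul(Add(-111155, -123313), Add(N, Function('b')(-72, -16))))), Pow(Add(297265, -492790), -1)) = Mul(Add(225625, Add(-250287, Mul(Add(-111155, -123313), Add(-15265, -290)))), Pow(Add(297265, -492790), -1)) = Mul(Add(225625, Add(-250287, Mul(-234468, -15555))), Pow(-195525, -1)) = Mul(Add(225625, Add(-250287, 3647149740)), Rational(-1, 195525)) = Mul(Add(225625, 3646899453), Rational(-1, 195525)) = Mul(3647125078, Rational(-1, 195525)) = Rational(-3647125078, 195525)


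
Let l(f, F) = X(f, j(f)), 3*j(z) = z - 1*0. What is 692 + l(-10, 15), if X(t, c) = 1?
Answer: 693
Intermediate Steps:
j(z) = z/3 (j(z) = (z - 1*0)/3 = (z + 0)/3 = z/3)
l(f, F) = 1
692 + l(-10, 15) = 692 + 1 = 693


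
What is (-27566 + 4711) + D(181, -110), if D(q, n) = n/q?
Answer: -4136865/181 ≈ -22856.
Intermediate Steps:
(-27566 + 4711) + D(181, -110) = (-27566 + 4711) - 110/181 = -22855 - 110*1/181 = -22855 - 110/181 = -4136865/181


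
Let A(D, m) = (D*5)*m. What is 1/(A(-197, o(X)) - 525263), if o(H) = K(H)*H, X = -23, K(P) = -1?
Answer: -1/547918 ≈ -1.8251e-6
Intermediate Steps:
o(H) = -H
A(D, m) = 5*D*m (A(D, m) = (5*D)*m = 5*D*m)
1/(A(-197, o(X)) - 525263) = 1/(5*(-197)*(-1*(-23)) - 525263) = 1/(5*(-197)*23 - 525263) = 1/(-22655 - 525263) = 1/(-547918) = -1/547918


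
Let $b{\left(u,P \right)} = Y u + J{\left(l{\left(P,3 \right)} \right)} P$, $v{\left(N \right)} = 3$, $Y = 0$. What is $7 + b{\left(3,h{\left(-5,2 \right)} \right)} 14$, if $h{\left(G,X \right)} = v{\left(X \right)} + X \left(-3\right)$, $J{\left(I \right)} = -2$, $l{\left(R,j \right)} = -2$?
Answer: $91$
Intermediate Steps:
$h{\left(G,X \right)} = 3 - 3 X$ ($h{\left(G,X \right)} = 3 + X \left(-3\right) = 3 - 3 X$)
$b{\left(u,P \right)} = - 2 P$ ($b{\left(u,P \right)} = 0 u - 2 P = 0 - 2 P = - 2 P$)
$7 + b{\left(3,h{\left(-5,2 \right)} \right)} 14 = 7 + - 2 \left(3 - 6\right) 14 = 7 + \left(-2\right) \left(-3\right) 14 = 7 + 6 \cdot 14 = 7 + 84 = 91$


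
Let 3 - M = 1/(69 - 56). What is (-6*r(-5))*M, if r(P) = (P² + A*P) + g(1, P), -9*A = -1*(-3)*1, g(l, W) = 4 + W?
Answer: -5852/13 ≈ -450.15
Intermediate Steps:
M = 38/13 (M = 3 - 1/(69 - 56) = 3 - 1/13 = 38/13 ≈ 2.9231)
A = -⅓ (A = -(-1*(-3))/9 = -1/3 = -⅑*3 = -⅓ ≈ -0.33333)
r(P) = 4 + P² + 2*P/3 (r(P) = (P² - P/3) + (4 + P) = 4 + P² + 2*P/3)
(-6*r(-5))*M = -6*(4 + (-5)² + (⅔)*(-5))*(38/13) = -6*(4 + 25 - 10/3)*(38/13) = -6*77/3*(38/13) = -154*38/13 = -5852/13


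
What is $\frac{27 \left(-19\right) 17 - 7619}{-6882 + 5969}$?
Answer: $\frac{16340}{913} \approx 17.897$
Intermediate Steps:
$\frac{27 \left(-19\right) 17 - 7619}{-6882 + 5969} = \frac{\left(-513\right) 17 - 7619}{-913} = \left(-8721 - 7619\right) \left(- \frac{1}{913}\right) = \left(-16340\right) \left(- \frac{1}{913}\right) = \frac{16340}{913}$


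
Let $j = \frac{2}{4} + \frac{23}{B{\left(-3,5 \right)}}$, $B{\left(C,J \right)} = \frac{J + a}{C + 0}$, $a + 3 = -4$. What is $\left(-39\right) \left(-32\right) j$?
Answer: $43680$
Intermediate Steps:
$a = -7$ ($a = -3 - 4 = -7$)
$B{\left(C,J \right)} = \frac{-7 + J}{C}$ ($B{\left(C,J \right)} = \frac{J - 7}{C + 0} = \frac{-7 + J}{C}$)
$j = 35$ ($j = \frac{2}{4} + \frac{23}{\frac{1}{-3} \left(-7 + 5\right)} = 2 \cdot \frac{1}{4} + \frac{23}{\left(- \frac{1}{3}\right) \left(-2\right)} = \frac{1}{2} + \frac{23}{\frac{2}{3}} = \frac{1}{2} + 23 \cdot \frac{3}{2} = \frac{1}{2} + \frac{69}{2} = 35$)
$\left(-39\right) \left(-32\right) j = \left(-39\right) \left(-32\right) 35 = 1248 \cdot 35 = 43680$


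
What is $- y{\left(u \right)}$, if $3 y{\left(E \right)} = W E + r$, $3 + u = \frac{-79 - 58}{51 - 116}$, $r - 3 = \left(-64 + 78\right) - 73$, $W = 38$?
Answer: $\frac{1948}{65} \approx 29.969$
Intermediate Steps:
$r = -56$ ($r = 3 + \left(\left(-64 + 78\right) - 73\right) = 3 + \left(14 - 73\right) = 3 - 59 = -56$)
$u = - \frac{58}{65}$ ($u = -3 + \frac{-79 - 58}{51 - 116} = -3 - \frac{137}{-65} = -3 - - \frac{137}{65} = -3 + \frac{137}{65} = - \frac{58}{65} \approx -0.89231$)
$y{\left(E \right)} = - \frac{56}{3} + \frac{38 E}{3}$ ($y{\left(E \right)} = \frac{38 E - 56}{3} = \frac{-56 + 38 E}{3} = - \frac{56}{3} + \frac{38 E}{3}$)
$- y{\left(u \right)} = - (- \frac{56}{3} + \frac{38}{3} \left(- \frac{58}{65}\right)) = - (- \frac{56}{3} - \frac{2204}{195}) = \left(-1\right) \left(- \frac{1948}{65}\right) = \frac{1948}{65}$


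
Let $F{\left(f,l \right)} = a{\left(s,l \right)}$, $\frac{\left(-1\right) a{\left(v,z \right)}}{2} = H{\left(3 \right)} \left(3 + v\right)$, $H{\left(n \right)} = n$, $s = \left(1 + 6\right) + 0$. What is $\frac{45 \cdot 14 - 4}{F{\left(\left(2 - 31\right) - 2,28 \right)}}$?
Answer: $- \frac{313}{30} \approx -10.433$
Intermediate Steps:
$s = 7$ ($s = 7 + 0 = 7$)
$a{\left(v,z \right)} = -18 - 6 v$ ($a{\left(v,z \right)} = - 2 \cdot 3 \left(3 + v\right) = - 2 \left(9 + 3 v\right) = -18 - 6 v$)
$F{\left(f,l \right)} = -60$ ($F{\left(f,l \right)} = -18 - 42 = -60$)
$\frac{45 \cdot 14 - 4}{F{\left(\left(2 - 31\right) - 2,28 \right)}} = \frac{45 \cdot 14 - 4}{-60} = \left(630 - 4\right) \left(- \frac{1}{60}\right) = 626 \left(- \frac{1}{60}\right) = - \frac{313}{30}$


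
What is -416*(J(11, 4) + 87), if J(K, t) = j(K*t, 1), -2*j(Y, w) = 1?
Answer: -35984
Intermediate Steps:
j(Y, w) = -½ (j(Y, w) = -½*1 = -½)
J(K, t) = -½
-416*(J(11, 4) + 87) = -416*(-½ + 87) = -416*173/2 = -35984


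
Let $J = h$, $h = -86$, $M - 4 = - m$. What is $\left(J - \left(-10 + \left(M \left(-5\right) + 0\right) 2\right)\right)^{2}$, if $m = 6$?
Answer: $9216$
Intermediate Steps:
$M = -2$ ($M = 4 - 6 = -2$)
$J = -86$
$\left(J - \left(-10 + \left(M \left(-5\right) + 0\right) 2\right)\right)^{2} = \left(-86 + \left(10 - \left(\left(-2\right) \left(-5\right) + 0\right) 2\right)\right)^{2} = \left(-86 + \left(10 - \left(10 + 0\right) 2\right)\right)^{2} = \left(-86 + \left(10 - 10 \cdot 2\right)\right)^{2} = \left(-86 + \left(10 - 20\right)\right)^{2} = \left(-86 - 10\right)^{2} = \left(-96\right)^{2} = 9216$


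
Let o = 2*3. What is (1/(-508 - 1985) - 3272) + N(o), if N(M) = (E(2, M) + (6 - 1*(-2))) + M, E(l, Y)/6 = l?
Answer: -8092279/2493 ≈ -3246.0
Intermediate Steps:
E(l, Y) = 6*l
o = 6
N(M) = 20 + M (N(M) = (6*2 + (6 - 1*(-2))) + M = (12 + (6 + 2)) + M = (12 + 8) + M = 20 + M)
(1/(-508 - 1985) - 3272) + N(o) = (1/(-508 - 1985) - 3272) + (20 + 6) = (1/(-2493) - 3272) + 26 = (-1/2493 - 3272) + 26 = -8157097/2493 + 26 = -8092279/2493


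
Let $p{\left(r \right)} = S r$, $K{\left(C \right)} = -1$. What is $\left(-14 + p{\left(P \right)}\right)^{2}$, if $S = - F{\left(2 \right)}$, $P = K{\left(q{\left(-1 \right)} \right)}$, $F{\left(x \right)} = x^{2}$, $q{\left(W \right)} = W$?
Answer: $100$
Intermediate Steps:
$P = -1$
$S = -4$ ($S = - 2^{2} = \left(-1\right) 4 = -4$)
$p{\left(r \right)} = - 4 r$
$\left(-14 + p{\left(P \right)}\right)^{2} = \left(-14 - -4\right)^{2} = \left(-14 + 4\right)^{2} = \left(-10\right)^{2} = 100$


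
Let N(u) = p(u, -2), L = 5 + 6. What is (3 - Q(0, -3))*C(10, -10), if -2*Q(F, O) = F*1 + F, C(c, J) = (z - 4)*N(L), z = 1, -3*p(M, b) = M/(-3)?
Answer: -11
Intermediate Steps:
p(M, b) = M/9 (p(M, b) = -M/(3*(-3)) = -M*(-1)/(3*3) = -(-1)*M/9 = M/9)
L = 11
N(u) = u/9
C(c, J) = -11/3 (C(c, J) = (1 - 4)*((1/9)*11) = -3*11/9 = -11/3)
Q(F, O) = -F (Q(F, O) = -(F*1 + F)/2 = -(F + F)/2 = -F)
(3 - Q(0, -3))*C(10, -10) = (3 - (-1)*0)*(-11/3) = (3 - 1*0)*(-11/3) = (3 + 0)*(-11/3) = 3*(-11/3) = -11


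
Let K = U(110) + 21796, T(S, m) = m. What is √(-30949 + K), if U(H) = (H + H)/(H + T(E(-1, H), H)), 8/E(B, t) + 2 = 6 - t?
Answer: 8*I*√143 ≈ 95.666*I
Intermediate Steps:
E(B, t) = 8/(4 - t) (E(B, t) = 8/(-2 + (6 - t)) = 8/(4 - t))
U(H) = 1 (U(H) = (H + H)/(H + H) = (2*H)/((2*H)) = (2*H)*(1/(2*H)) = 1)
K = 21797 (K = 1 + 21796 = 21797)
√(-30949 + K) = √(-30949 + 21797) = √(-9152) = 8*I*√143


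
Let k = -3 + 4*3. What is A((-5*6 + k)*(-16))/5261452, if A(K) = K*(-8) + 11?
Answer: -2677/5261452 ≈ -0.00050879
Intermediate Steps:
k = 9 (k = -3 + 12 = 9)
A(K) = 11 - 8*K (A(K) = -8*K + 11 = 11 - 8*K)
A((-5*6 + k)*(-16))/5261452 = (11 - 8*(-5*6 + 9)*(-16))/5261452 = (11 - 8*(-30 + 9)*(-16))*(1/5261452) = (11 - (-168)*(-16))*(1/5261452) = (11 - 8*336)*(1/5261452) = (11 - 2688)*(1/5261452) = -2677*1/5261452 = -2677/5261452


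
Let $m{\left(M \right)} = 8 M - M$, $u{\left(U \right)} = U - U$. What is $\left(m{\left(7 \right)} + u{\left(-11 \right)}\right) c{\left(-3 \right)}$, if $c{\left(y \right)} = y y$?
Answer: $441$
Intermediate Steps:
$c{\left(y \right)} = y^{2}$
$u{\left(U \right)} = 0$
$m{\left(M \right)} = 7 M$
$\left(m{\left(7 \right)} + u{\left(-11 \right)}\right) c{\left(-3 \right)} = \left(7 \cdot 7 + 0\right) \left(-3\right)^{2} = \left(49 + 0\right) 9 = 49 \cdot 9 = 441$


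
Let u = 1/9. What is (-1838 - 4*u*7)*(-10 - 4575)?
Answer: 75973450/9 ≈ 8.4415e+6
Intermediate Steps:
u = 1/9 ≈ 0.11111
(-1838 - 4*u*7)*(-10 - 4575) = (-1838 - 4*1/9*7)*(-10 - 4575) = (-1838 - 4/9*7)*(-4585) = (-1838 - 28/9)*(-4585) = -16570/9*(-4585) = 75973450/9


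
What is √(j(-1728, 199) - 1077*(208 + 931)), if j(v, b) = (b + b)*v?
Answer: I*√1914447 ≈ 1383.6*I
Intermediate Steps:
j(v, b) = 2*b*v (j(v, b) = (2*b)*v = 2*b*v)
√(j(-1728, 199) - 1077*(208 + 931)) = √(2*199*(-1728) - 1077*(208 + 931)) = √(-687744 - 1077*1139) = √(-687744 - 1226703) = √(-1914447) = I*√1914447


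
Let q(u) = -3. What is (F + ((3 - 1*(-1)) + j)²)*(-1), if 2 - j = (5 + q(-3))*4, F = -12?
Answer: 8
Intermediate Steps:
j = -6 (j = 2 - (5 - 3)*4 = 2 - 2*4 = 2 - 1*8 = 2 - 8 = -6)
(F + ((3 - 1*(-1)) + j)²)*(-1) = (-12 + ((3 - 1*(-1)) - 6)²)*(-1) = (-12 + ((3 + 1) - 6)²)*(-1) = (-12 + (4 - 6)²)*(-1) = (-12 + (-2)²)*(-1) = (-12 + 4)*(-1) = -8*(-1) = 8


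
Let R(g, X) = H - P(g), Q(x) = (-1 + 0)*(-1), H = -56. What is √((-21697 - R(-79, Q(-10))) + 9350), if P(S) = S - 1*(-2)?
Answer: 4*I*√773 ≈ 111.21*I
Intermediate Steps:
Q(x) = 1 (Q(x) = -1*(-1) = 1)
P(S) = 2 + S (P(S) = S + 2 = 2 + S)
R(g, X) = -58 - g (R(g, X) = -56 - (2 + g) = -56 + (-2 - g) = -58 - g)
√((-21697 - R(-79, Q(-10))) + 9350) = √((-21697 - (-58 - 1*(-79))) + 9350) = √((-21697 - (-58 + 79)) + 9350) = √((-21697 - 1*21) + 9350) = √((-21697 - 21) + 9350) = √(-21718 + 9350) = √(-12368) = 4*I*√773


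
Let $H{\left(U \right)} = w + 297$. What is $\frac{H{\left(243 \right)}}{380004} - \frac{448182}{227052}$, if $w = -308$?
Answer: $- \frac{675847025}{342383604} \approx -1.9739$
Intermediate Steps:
$H{\left(U \right)} = -11$ ($H{\left(U \right)} = -308 + 297 = -11$)
$\frac{H{\left(243 \right)}}{380004} - \frac{448182}{227052} = - \frac{11}{380004} - \frac{448182}{227052} = \left(-11\right) \frac{1}{380004} - \frac{3557}{1802} = - \frac{11}{380004} - \frac{3557}{1802} = - \frac{675847025}{342383604}$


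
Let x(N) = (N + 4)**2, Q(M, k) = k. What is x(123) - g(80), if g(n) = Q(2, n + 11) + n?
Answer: 15958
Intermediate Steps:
x(N) = (4 + N)**2
g(n) = 11 + 2*n (g(n) = (n + 11) + n = (11 + n) + n = 11 + 2*n)
x(123) - g(80) = (4 + 123)**2 - (11 + 2*80) = 127**2 - (11 + 160) = 16129 - 1*171 = 16129 - 171 = 15958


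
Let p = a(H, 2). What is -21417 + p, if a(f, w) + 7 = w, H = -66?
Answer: -21422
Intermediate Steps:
a(f, w) = -7 + w
p = -5 (p = -7 + 2 = -5)
-21417 + p = -21417 - 5 = -21422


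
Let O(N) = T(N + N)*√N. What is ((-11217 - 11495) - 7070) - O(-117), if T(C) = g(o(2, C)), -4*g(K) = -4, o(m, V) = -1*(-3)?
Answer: -29782 - 3*I*√13 ≈ -29782.0 - 10.817*I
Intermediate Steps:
o(m, V) = 3
g(K) = 1 (g(K) = -¼*(-4) = 1)
T(C) = 1
O(N) = √N (O(N) = 1*√N = √N)
((-11217 - 11495) - 7070) - O(-117) = ((-11217 - 11495) - 7070) - √(-117) = (-22712 - 7070) - 3*I*√13 = -29782 - 3*I*√13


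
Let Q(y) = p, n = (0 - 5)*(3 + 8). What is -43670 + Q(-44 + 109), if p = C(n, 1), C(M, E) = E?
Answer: -43669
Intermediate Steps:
n = -55 (n = -5*11 = -55)
p = 1
Q(y) = 1
-43670 + Q(-44 + 109) = -43670 + 1 = -43669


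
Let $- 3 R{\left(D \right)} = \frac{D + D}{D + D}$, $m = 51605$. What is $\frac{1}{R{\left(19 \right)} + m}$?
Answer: $\frac{3}{154814} \approx 1.9378 \cdot 10^{-5}$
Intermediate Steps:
$R{\left(D \right)} = - \frac{1}{3}$ ($R{\left(D \right)} = - \frac{\left(D + D\right) \frac{1}{D + D}}{3} = - \frac{2 D \frac{1}{2 D}}{3} = \left(- \frac{1}{3}\right) 1 = - \frac{1}{3}$)
$\frac{1}{R{\left(19 \right)} + m} = \frac{1}{- \frac{1}{3} + 51605} = \frac{1}{\frac{154814}{3}} = \frac{3}{154814}$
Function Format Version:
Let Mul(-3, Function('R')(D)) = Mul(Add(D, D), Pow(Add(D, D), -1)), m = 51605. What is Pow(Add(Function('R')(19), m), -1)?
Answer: Rational(3, 154814) ≈ 1.9378e-5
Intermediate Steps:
Function('R')(D) = Rational(-1, 3) (Function('R')(D) = Mul(Rational(-1, 3), Mul(Add(D, D), Pow(Add(D, D), -1))) = Mul(Rational(-1, 3), Mul(Mul(2, D), Pow(Mul(2, D), -1))) = Mul(Rational(-1, 3), Mul(Mul(2, D), Mul(Rational(1, 2), Pow(D, -1)))) = Mul(Rational(-1, 3), 1) = Rational(-1, 3))
Pow(Add(Function('R')(19), m), -1) = Pow(Add(Rational(-1, 3), 51605), -1) = Pow(Rational(154814, 3), -1) = Rational(3, 154814)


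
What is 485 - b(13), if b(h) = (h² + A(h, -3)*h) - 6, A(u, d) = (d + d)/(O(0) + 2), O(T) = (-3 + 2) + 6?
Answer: 2332/7 ≈ 333.14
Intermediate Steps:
O(T) = 5 (O(T) = -1 + 6 = 5)
A(u, d) = 2*d/7 (A(u, d) = (d + d)/(5 + 2) = (2*d)/7 = (2*d)*(⅐) = 2*d/7)
b(h) = -6 + h² - 6*h/7 (b(h) = (h² + ((2/7)*(-3))*h) - 6 = (h² - 6*h/7) - 6 = -6 + h² - 6*h/7)
485 - b(13) = 485 - (-6 + 13² - 6/7*13) = 485 - (-6 + 169 - 78/7) = 485 - 1*1063/7 = 485 - 1063/7 = 2332/7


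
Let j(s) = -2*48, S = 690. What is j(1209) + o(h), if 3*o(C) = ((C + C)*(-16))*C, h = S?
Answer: -5078496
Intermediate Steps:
j(s) = -96
h = 690
o(C) = -32*C²/3 (o(C) = (((C + C)*(-16))*C)/3 = (((2*C)*(-16))*C)/3 = ((-32*C)*C)/3 = (-32*C²)/3 = -32*C²/3)
j(1209) + o(h) = -96 - 32/3*690² = -96 - 32/3*476100 = -96 - 5078400 = -5078496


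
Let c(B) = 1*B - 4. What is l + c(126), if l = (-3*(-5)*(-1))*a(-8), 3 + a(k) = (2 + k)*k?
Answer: -553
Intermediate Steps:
a(k) = -3 + k*(2 + k) (a(k) = -3 + (2 + k)*k = -3 + k*(2 + k))
c(B) = -4 + B (c(B) = B - 4 = -4 + B)
l = -675 (l = (-3*(-5)*(-1))*(-3 + (-8)² + 2*(-8)) = (15*(-1))*(-3 + 64 - 16) = -15*45 = -675)
l + c(126) = -675 + (-4 + 126) = -675 + 122 = -553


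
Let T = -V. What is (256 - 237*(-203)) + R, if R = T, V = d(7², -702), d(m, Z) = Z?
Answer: 49069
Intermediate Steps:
V = -702
T = 702 (T = -1*(-702) = 702)
R = 702
(256 - 237*(-203)) + R = (256 - 237*(-203)) + 702 = (256 + 48111) + 702 = 48367 + 702 = 49069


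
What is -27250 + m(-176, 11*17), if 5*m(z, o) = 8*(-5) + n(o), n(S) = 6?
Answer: -136284/5 ≈ -27257.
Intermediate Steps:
m(z, o) = -34/5 (m(z, o) = (8*(-5) + 6)/5 = (-40 + 6)/5 = (⅕)*(-34) = -34/5)
-27250 + m(-176, 11*17) = -27250 - 34/5 = -136284/5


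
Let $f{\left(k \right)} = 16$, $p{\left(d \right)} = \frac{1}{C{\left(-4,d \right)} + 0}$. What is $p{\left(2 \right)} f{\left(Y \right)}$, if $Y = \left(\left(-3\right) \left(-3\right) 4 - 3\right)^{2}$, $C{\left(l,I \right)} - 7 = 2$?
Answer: $\frac{16}{9} \approx 1.7778$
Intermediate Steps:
$C{\left(l,I \right)} = 9$ ($C{\left(l,I \right)} = 7 + 2 = 9$)
$Y = 1089$ ($Y = \left(9 \cdot 4 - 3\right)^{2} = \left(36 - 3\right)^{2} = 33^{2} = 1089$)
$p{\left(d \right)} = \frac{1}{9}$ ($p{\left(d \right)} = \frac{1}{9 + 0} = \frac{1}{9}$)
$p{\left(2 \right)} f{\left(Y \right)} = \frac{1}{9} \cdot 16 = \frac{16}{9}$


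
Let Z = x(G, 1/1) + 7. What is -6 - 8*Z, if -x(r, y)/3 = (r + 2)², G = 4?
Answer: 802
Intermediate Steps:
x(r, y) = -3*(2 + r)² (x(r, y) = -3*(r + 2)² = -3*(2 + r)²)
Z = -101 (Z = -3*(2 + 4)² + 7 = -3*6² + 7 = -3*36 + 7 = -108 + 7 = -101)
-6 - 8*Z = -6 - 8*(-101) = -6 + 808 = 802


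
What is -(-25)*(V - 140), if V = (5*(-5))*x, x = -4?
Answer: -1000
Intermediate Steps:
V = 100 (V = (5*(-5))*(-4) = -25*(-4) = 100)
-(-25)*(V - 140) = -(-25)*(100 - 140) = -(-25)*(-40) = -1*1000 = -1000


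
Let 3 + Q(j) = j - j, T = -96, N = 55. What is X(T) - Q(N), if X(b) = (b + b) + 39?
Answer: -150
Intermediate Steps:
Q(j) = -3 (Q(j) = -3 + (j - j) = -3 + 0 = -3)
X(b) = 39 + 2*b (X(b) = 2*b + 39 = 39 + 2*b)
X(T) - Q(N) = (39 + 2*(-96)) - 1*(-3) = (39 - 192) + 3 = -153 + 3 = -150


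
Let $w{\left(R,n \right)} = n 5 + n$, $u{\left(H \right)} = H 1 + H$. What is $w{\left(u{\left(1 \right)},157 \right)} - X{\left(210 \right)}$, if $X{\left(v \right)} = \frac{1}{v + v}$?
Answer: $\frac{395639}{420} \approx 942.0$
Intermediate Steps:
$X{\left(v \right)} = \frac{1}{2 v}$
$u{\left(H \right)} = 2 H$ ($u{\left(H \right)} = H + H = 2 H$)
$w{\left(R,n \right)} = 6 n$ ($w{\left(R,n \right)} = 5 n + n = 6 n$)
$w{\left(u{\left(1 \right)},157 \right)} - X{\left(210 \right)} = 6 \cdot 157 - \frac{1}{2 \cdot 210} = 942 - \frac{1}{2} \cdot \frac{1}{210} = 942 - \frac{1}{420} = \frac{395639}{420}$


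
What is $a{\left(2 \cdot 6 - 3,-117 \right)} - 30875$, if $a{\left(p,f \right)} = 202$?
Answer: $-30673$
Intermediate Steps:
$a{\left(2 \cdot 6 - 3,-117 \right)} - 30875 = 202 - 30875 = -30673$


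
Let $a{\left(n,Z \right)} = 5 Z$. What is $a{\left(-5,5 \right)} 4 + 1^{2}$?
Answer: $101$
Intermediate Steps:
$a{\left(-5,5 \right)} 4 + 1^{2} = 5 \cdot 5 \cdot 4 + 1^{2} = 25 \cdot 4 + 1 = 100 + 1 = 101$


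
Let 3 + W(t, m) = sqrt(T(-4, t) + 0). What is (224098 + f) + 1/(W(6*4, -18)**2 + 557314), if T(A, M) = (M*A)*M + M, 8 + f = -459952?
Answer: (-130913552065*I - 2830344*sqrt(570))/(12*sqrt(570) + 555043*I) ≈ -2.3586e+5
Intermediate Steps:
f = -459960 (f = -8 - 459952 = -459960)
T(A, M) = M + A*M**2 (T(A, M) = (A*M)*M + M = A*M**2 + M = M + A*M**2)
W(t, m) = -3 + sqrt(t*(1 - 4*t)) (W(t, m) = -3 + sqrt(t*(1 - 4*t) + 0) = -3 + sqrt(t*(1 - 4*t)))
(224098 + f) + 1/(W(6*4, -18)**2 + 557314) = (224098 - 459960) + 1/((-3 + sqrt((6*4)*(1 - 24*4)))**2 + 557314) = -235862 + 1/((-3 + sqrt(24*(1 - 4*24)))**2 + 557314) = -235862 + 1/((-3 + sqrt(24*(1 - 96)))**2 + 557314) = -235862 + 1/((-3 + sqrt(24*(-95)))**2 + 557314) = -235862 + 1/((-3 + sqrt(-2280))**2 + 557314) = -235862 + 1/((-3 + 2*I*sqrt(570))**2 + 557314) = -235862 + 1/(557314 + (-3 + 2*I*sqrt(570))**2)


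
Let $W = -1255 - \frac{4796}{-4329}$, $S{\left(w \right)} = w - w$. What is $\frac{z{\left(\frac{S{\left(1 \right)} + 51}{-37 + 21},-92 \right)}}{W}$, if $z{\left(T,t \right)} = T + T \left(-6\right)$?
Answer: $- \frac{1103895}{86849584} \approx -0.01271$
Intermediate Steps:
$S{\left(w \right)} = 0$
$W = - \frac{5428099}{4329}$ ($W = -1255 - - \frac{4796}{4329} = -1255 + \frac{4796}{4329} = - \frac{5428099}{4329} \approx -1253.9$)
$z{\left(T,t \right)} = - 5 T$ ($z{\left(T,t \right)} = T - 6 T = - 5 T$)
$\frac{z{\left(\frac{S{\left(1 \right)} + 51}{-37 + 21},-92 \right)}}{W} = \frac{\left(-5\right) \frac{0 + 51}{-37 + 21}}{- \frac{5428099}{4329}} = - 5 \frac{51}{-16} \left(- \frac{4329}{5428099}\right) = - 5 \cdot 51 \left(- \frac{1}{16}\right) \left(- \frac{4329}{5428099}\right) = \left(-5\right) \left(- \frac{51}{16}\right) \left(- \frac{4329}{5428099}\right) = \frac{255}{16} \left(- \frac{4329}{5428099}\right) = - \frac{1103895}{86849584}$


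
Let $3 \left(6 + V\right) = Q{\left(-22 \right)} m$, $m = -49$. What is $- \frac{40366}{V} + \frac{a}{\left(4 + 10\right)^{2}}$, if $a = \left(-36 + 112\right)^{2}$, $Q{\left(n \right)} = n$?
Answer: $- \frac{2201581}{25970} \approx -84.774$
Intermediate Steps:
$a = 5776$ ($a = 76^{2} = 5776$)
$V = \frac{1060}{3}$ ($V = -6 + \frac{\left(-22\right) \left(-49\right)}{3} = -6 + \frac{1}{3} \cdot 1078 = -6 + \frac{1078}{3} = \frac{1060}{3} \approx 353.33$)
$- \frac{40366}{V} + \frac{a}{\left(4 + 10\right)^{2}} = - \frac{40366}{\frac{1060}{3}} + \frac{5776}{\left(4 + 10\right)^{2}} = \left(-40366\right) \frac{3}{1060} + \frac{5776}{14^{2}} = - \frac{60549}{530} + \frac{5776}{196} = - \frac{60549}{530} + 5776 \cdot \frac{1}{196} = - \frac{60549}{530} + \frac{1444}{49} = - \frac{2201581}{25970}$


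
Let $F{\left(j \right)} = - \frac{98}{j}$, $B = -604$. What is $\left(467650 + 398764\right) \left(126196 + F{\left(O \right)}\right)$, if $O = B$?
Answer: $\frac{16510056379887}{151} \approx 1.0934 \cdot 10^{11}$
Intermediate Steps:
$O = -604$
$\left(467650 + 398764\right) \left(126196 + F{\left(O \right)}\right) = \left(467650 + 398764\right) \left(126196 - \frac{98}{-604}\right) = 866414 \left(126196 - - \frac{49}{302}\right) = 866414 \left(126196 + \frac{49}{302}\right) = 866414 \cdot \frac{38111241}{302} = \frac{16510056379887}{151}$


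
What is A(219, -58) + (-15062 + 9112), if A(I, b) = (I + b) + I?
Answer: -5570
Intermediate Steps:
A(I, b) = b + 2*I
A(219, -58) + (-15062 + 9112) = (-58 + 2*219) + (-15062 + 9112) = (-58 + 438) - 5950 = 380 - 5950 = -5570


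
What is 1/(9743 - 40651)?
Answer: -1/30908 ≈ -3.2354e-5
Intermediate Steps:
1/(9743 - 40651) = 1/(-30908) = -1/30908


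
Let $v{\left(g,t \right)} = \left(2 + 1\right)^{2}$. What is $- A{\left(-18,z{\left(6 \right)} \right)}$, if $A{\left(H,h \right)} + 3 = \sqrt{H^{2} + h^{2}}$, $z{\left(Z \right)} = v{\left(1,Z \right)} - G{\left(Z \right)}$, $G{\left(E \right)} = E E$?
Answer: $3 - 9 \sqrt{13} \approx -29.45$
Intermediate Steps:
$v{\left(g,t \right)} = 9$ ($v{\left(g,t \right)} = 3^{2} = 9$)
$G{\left(E \right)} = E^{2}$
$z{\left(Z \right)} = 9 - Z^{2}$
$A{\left(H,h \right)} = -3 + \sqrt{H^{2} + h^{2}}$
$- A{\left(-18,z{\left(6 \right)} \right)} = - (-3 + \sqrt{\left(-18\right)^{2} + \left(9 - 6^{2}\right)^{2}}) = - (-3 + \sqrt{324 + \left(9 - 36\right)^{2}}) = - (-3 + \sqrt{324 + \left(-27\right)^{2}}) = - (-3 + \sqrt{324 + 729}) = - (-3 + \sqrt{1053}) = - (-3 + 9 \sqrt{13}) = 3 - 9 \sqrt{13}$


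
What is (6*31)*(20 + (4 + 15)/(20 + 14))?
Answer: 65007/17 ≈ 3823.9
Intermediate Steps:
(6*31)*(20 + (4 + 15)/(20 + 14)) = 186*(20 + 19/34) = 186*(699/34) = 65007/17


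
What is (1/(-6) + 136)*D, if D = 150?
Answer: 20375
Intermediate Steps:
(1/(-6) + 136)*D = (1/(-6) + 136)*150 = (-⅙ + 136)*150 = (815/6)*150 = 20375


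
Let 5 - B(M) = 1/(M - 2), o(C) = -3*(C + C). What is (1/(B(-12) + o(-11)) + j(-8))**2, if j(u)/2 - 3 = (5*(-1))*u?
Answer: 7324621056/990025 ≈ 7398.4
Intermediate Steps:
j(u) = 6 - 10*u (j(u) = 6 + 2*((5*(-1))*u) = 6 + 2*(-5*u) = 6 - 10*u)
o(C) = -6*C
B(M) = 5 - 1/(-2 + M) (B(M) = 5 - 1/(M - 2) = 5 - 1/(-2 + M))
(1/(B(-12) + o(-11)) + j(-8))**2 = (1/((-11 + 5*(-12))/(-2 - 12) - 6*(-11)) + (6 - 10*(-8)))**2 = (1/((-11 - 60)/(-14) + 66) + (6 + 80))**2 = (1/(-1/14*(-71) + 66) + 86)**2 = (1/(71/14 + 66) + 86)**2 = (1/(995/14) + 86)**2 = (14/995 + 86)**2 = (85584/995)**2 = 7324621056/990025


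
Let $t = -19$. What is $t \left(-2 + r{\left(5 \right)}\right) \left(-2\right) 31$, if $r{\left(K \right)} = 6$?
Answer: $4712$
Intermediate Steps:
$t \left(-2 + r{\left(5 \right)}\right) \left(-2\right) 31 = - 19 \left(-2 + 6\right) \left(-2\right) 31 = - 19 \cdot 4 \left(-2\right) 31 = \left(-19\right) \left(-8\right) 31 = 152 \cdot 31 = 4712$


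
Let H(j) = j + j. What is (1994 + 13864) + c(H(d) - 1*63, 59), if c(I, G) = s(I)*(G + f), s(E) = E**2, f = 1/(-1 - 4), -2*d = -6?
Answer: 1034496/5 ≈ 2.0690e+5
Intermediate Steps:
d = 3 (d = -1/2*(-6) = 3)
H(j) = 2*j
f = -1/5 (f = 1/(-5) = -1/5 ≈ -0.20000)
c(I, G) = I**2*(-1/5 + G) (c(I, G) = I**2*(G - 1/5) = I**2*(-1/5 + G))
(1994 + 13864) + c(H(d) - 1*63, 59) = (1994 + 13864) + (2*3 - 1*63)**2*(-1/5 + 59) = 15858 + (6 - 63)**2*(294/5) = 15858 + (-57)**2*(294/5) = 15858 + 3249*(294/5) = 15858 + 955206/5 = 1034496/5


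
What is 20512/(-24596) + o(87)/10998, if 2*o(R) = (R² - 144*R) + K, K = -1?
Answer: -2755664/2601027 ≈ -1.0595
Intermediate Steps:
o(R) = -½ + R²/2 - 72*R (o(R) = ((R² - 144*R) - 1)/2 = (-1 + R² - 144*R)/2 = -½ + R²/2 - 72*R)
20512/(-24596) + o(87)/10998 = 20512/(-24596) + (-½ + (½)*87² - 72*87)/10998 = 20512*(-1/24596) + (-½ + (½)*7569 - 6264)*(1/10998) = -5128/6149 + (-½ + 7569/2 - 6264)*(1/10998) = -5128/6149 - 2480*1/10998 = -5128/6149 - 1240/5499 = -2755664/2601027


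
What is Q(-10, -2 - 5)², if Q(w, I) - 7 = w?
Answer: 9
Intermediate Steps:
Q(w, I) = 7 + w
Q(-10, -2 - 5)² = (7 - 10)² = (-3)² = 9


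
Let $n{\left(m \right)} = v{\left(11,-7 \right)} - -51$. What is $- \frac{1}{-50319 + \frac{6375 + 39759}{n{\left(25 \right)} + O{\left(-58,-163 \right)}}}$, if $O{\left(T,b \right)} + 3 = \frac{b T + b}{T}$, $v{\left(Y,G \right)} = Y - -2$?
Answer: $\frac{523}{26560089} \approx 1.9691 \cdot 10^{-5}$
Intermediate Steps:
$v{\left(Y,G \right)} = 2 + Y$ ($v{\left(Y,G \right)} = Y + 2 = 2 + Y$)
$O{\left(T,b \right)} = -3 + \frac{b + T b}{T}$ ($O{\left(T,b \right)} = -3 + \frac{b T + b}{T} = -3 + \frac{T b + b}{T} = -3 + \frac{b + T b}{T}$)
$n{\left(m \right)} = 64$ ($n{\left(m \right)} = \left(2 + 11\right) - -51 = 13 + 51 = 64$)
$- \frac{1}{-50319 + \frac{6375 + 39759}{n{\left(25 \right)} + O{\left(-58,-163 \right)}}} = - \frac{1}{-50319 + \frac{6375 + 39759}{64 - \left(166 - \frac{163}{58}\right)}} = - \frac{1}{-50319 + \frac{46134}{64 - \frac{9465}{58}}} = - \frac{1}{-50319 + \frac{46134}{- \frac{5753}{58}}} = - \frac{1}{-50319 + 46134 \left(- \frac{58}{5753}\right)} = - \frac{1}{-50319 - \frac{243252}{523}} = - \frac{1}{- \frac{26560089}{523}} = \left(-1\right) \left(- \frac{523}{26560089}\right) = \frac{523}{26560089}$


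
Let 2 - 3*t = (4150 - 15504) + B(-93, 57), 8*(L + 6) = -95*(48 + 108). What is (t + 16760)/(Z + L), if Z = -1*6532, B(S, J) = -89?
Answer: -41150/16781 ≈ -2.4522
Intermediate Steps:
L = -3717/2 (L = -6 + (-95*(48 + 108))/8 = -6 + (-95*156)/8 = -6 + (1/8)*(-14820) = -6 - 3705/2 = -3717/2 ≈ -1858.5)
Z = -6532
t = 3815 (t = 2/3 - ((4150 - 15504) - 89)/3 = 2/3 - (-11354 - 89)/3 = 2/3 - 1/3*(-11443) = 2/3 + 11443/3 = 3815)
(t + 16760)/(Z + L) = (3815 + 16760)/(-6532 - 3717/2) = 20575/(-16781/2) = 20575*(-2/16781) = -41150/16781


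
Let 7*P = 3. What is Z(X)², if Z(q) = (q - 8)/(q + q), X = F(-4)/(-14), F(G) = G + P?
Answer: 576081/2500 ≈ 230.43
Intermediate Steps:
P = 3/7 (P = (⅐)*3 = 3/7 ≈ 0.42857)
F(G) = 3/7 + G (F(G) = G + 3/7 = 3/7 + G)
X = 25/98 (X = (3/7 - 4)/(-14) = -25/7*(-1/14) = 25/98 ≈ 0.25510)
Z(q) = (-8 + q)/(2*q) (Z(q) = (-8 + q)/((2*q)) = (-8 + q)*(1/(2*q)) = (-8 + q)/(2*q))
Z(X)² = ((-8 + 25/98)/(2*(25/98)))² = ((½)*(98/25)*(-759/98))² = (-759/50)² = 576081/2500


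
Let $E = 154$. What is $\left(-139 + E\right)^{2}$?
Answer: $225$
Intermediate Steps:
$\left(-139 + E\right)^{2} = \left(-139 + 154\right)^{2} = 15^{2} = 225$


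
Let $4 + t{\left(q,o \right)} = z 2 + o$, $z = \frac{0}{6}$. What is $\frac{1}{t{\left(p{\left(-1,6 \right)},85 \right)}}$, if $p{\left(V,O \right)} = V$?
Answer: $\frac{1}{81} \approx 0.012346$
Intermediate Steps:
$z = 0$ ($z = 0 \cdot \frac{1}{6} = 0$)
$t{\left(q,o \right)} = -4 + o$ ($t{\left(q,o \right)} = -4 + \left(0 \cdot 2 + o\right) = -4 + \left(0 + o\right) = -4 + o$)
$\frac{1}{t{\left(p{\left(-1,6 \right)},85 \right)}} = \frac{1}{-4 + 85} = \frac{1}{81}$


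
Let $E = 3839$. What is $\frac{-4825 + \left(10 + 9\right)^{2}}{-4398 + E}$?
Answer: $\frac{4464}{559} \approx 7.9857$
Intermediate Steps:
$\frac{-4825 + \left(10 + 9\right)^{2}}{-4398 + E} = \frac{-4825 + \left(10 + 9\right)^{2}}{-4398 + 3839} = \frac{-4825 + 19^{2}}{-559} = \left(-4825 + 361\right) \left(- \frac{1}{559}\right) = \left(-4464\right) \left(- \frac{1}{559}\right) = \frac{4464}{559}$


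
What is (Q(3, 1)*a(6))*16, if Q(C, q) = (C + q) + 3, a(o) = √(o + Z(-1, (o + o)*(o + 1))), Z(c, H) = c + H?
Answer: 112*√89 ≈ 1056.6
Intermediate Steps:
Z(c, H) = H + c
a(o) = √(-1 + o + 2*o*(1 + o)) (a(o) = √(o + ((o + o)*(o + 1) - 1)) = √(o + ((2*o)*(1 + o) - 1)) = √(o + (2*o*(1 + o) - 1)) = √(o + (-1 + 2*o*(1 + o))) = √(-1 + o + 2*o*(1 + o)))
Q(C, q) = 3 + C + q
(Q(3, 1)*a(6))*16 = ((3 + 3 + 1)*√(-1 + 6 + 2*6*(1 + 6)))*16 = (7*√(-1 + 6 + 2*6*7))*16 = (7*√(-1 + 6 + 84))*16 = (7*√89)*16 = 112*√89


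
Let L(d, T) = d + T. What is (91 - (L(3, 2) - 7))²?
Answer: 8649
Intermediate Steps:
L(d, T) = T + d
(91 - (L(3, 2) - 7))² = (91 - ((2 + 3) - 7))² = (91 - (5 - 7))² = (91 - 1*(-2))² = (91 + 2)² = 93² = 8649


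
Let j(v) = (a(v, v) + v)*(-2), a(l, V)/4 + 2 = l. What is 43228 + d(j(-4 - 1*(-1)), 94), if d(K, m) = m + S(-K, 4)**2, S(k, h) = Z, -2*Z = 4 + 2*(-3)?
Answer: 43323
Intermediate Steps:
a(l, V) = -8 + 4*l
Z = 1 (Z = -(4 + 2*(-3))/2 = -(4 - 6)/2 = -1/2*(-2) = 1)
S(k, h) = 1
j(v) = 16 - 10*v (j(v) = ((-8 + 4*v) + v)*(-2) = (-8 + 5*v)*(-2) = 16 - 10*v)
d(K, m) = 1 + m (d(K, m) = m + 1**2 = m + 1 = 1 + m)
43228 + d(j(-4 - 1*(-1)), 94) = 43228 + (1 + 94) = 43228 + 95 = 43323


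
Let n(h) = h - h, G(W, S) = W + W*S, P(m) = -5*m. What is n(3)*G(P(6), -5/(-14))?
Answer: 0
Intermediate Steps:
G(W, S) = W + S*W
n(h) = 0
n(3)*G(P(6), -5/(-14)) = 0*((-5*6)*(1 - 5/(-14))) = 0*(-30*(1 - 5*(-1/14))) = 0*(-30*(1 + 5/14)) = 0*(-30*19/14) = 0*(-285/7) = 0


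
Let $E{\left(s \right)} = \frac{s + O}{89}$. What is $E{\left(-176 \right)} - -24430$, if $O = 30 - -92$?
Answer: $\frac{2174216}{89} \approx 24429.0$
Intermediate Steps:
$O = 122$ ($O = 30 + 92 = 122$)
$E{\left(s \right)} = \frac{122}{89} + \frac{s}{89}$ ($E{\left(s \right)} = \frac{s + 122}{89} = \left(122 + s\right) \frac{1}{89} = \frac{122}{89} + \frac{s}{89}$)
$E{\left(-176 \right)} - -24430 = \left(\frac{122}{89} + \frac{1}{89} \left(-176\right)\right) - -24430 = \left(\frac{122}{89} - \frac{176}{89}\right) + 24430 = - \frac{54}{89} + 24430 = \frac{2174216}{89}$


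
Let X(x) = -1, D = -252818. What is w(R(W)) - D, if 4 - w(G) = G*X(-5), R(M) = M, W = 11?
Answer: 252833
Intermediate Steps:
w(G) = 4 + G (w(G) = 4 - G*(-1) = 4 - (-1)*G = 4 + G)
w(R(W)) - D = (4 + 11) - 1*(-252818) = 15 + 252818 = 252833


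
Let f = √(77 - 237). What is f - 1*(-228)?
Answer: 228 + 4*I*√10 ≈ 228.0 + 12.649*I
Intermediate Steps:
f = 4*I*√10 (f = √(-160) = 4*I*√10 ≈ 12.649*I)
f - 1*(-228) = 4*I*√10 - 1*(-228) = 4*I*√10 + 228 = 228 + 4*I*√10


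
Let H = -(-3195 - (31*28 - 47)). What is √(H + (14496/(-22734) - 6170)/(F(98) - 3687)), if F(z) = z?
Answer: √82553066696735458/4532907 ≈ 63.385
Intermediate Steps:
H = 4016 (H = -(-3195 - (868 - 47)) = -(-3195 - 1*821) = -(-3195 - 821) = -1*(-4016) = 4016)
√(H + (14496/(-22734) - 6170)/(F(98) - 3687)) = √(4016 + (14496/(-22734) - 6170)/(98 - 3687)) = √(4016 + (14496*(-1/22734) - 6170)/(-3589)) = √(4016 + (-2416/3789 - 6170)*(-1/3589)) = √(4016 - 23380546/3789*(-1/3589)) = √(4016 + 23380546/13598721) = √(54635844082/13598721) = √82553066696735458/4532907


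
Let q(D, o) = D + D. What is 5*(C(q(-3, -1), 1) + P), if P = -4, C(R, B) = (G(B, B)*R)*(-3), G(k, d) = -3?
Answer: -290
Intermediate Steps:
q(D, o) = 2*D
C(R, B) = 9*R (C(R, B) = -3*R*(-3) = 9*R)
5*(C(q(-3, -1), 1) + P) = 5*(9*(2*(-3)) - 4) = 5*(9*(-6) - 4) = 5*(-54 - 4) = 5*(-58) = -290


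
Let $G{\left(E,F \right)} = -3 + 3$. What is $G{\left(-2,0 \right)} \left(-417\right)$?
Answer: $0$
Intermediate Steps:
$G{\left(E,F \right)} = 0$
$G{\left(-2,0 \right)} \left(-417\right) = 0 \left(-417\right) = 0$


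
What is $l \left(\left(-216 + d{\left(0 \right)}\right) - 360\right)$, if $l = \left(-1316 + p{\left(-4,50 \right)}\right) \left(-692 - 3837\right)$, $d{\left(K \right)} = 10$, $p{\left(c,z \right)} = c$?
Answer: $-3383706480$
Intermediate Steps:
$l = 5978280$ ($l = \left(-1316 - 4\right) \left(-692 - 3837\right) = \left(-1320\right) \left(-4529\right) = 5978280$)
$l \left(\left(-216 + d{\left(0 \right)}\right) - 360\right) = 5978280 \left(\left(-216 + 10\right) - 360\right) = 5978280 \left(-206 - 360\right) = 5978280 \left(-566\right) = -3383706480$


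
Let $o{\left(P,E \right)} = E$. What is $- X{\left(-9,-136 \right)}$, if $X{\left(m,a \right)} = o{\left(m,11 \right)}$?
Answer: $-11$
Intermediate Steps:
$X{\left(m,a \right)} = 11$
$- X{\left(-9,-136 \right)} = \left(-1\right) 11 = -11$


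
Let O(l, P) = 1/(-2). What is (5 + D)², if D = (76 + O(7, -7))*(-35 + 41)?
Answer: 209764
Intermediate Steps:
O(l, P) = -½
D = 453 (D = (76 - ½)*(-35 + 41) = (151/2)*6 = 453)
(5 + D)² = (5 + 453)² = 458² = 209764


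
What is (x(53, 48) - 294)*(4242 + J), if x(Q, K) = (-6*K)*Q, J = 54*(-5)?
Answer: -61796376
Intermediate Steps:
J = -270
x(Q, K) = -6*K*Q
(x(53, 48) - 294)*(4242 + J) = (-6*48*53 - 294)*(4242 - 270) = (-15264 - 294)*3972 = -15558*3972 = -61796376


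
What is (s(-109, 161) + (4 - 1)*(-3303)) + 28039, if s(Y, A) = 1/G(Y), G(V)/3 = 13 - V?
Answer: 6635581/366 ≈ 18130.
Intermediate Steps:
G(V) = 39 - 3*V (G(V) = 3*(13 - V) = 39 - 3*V)
s(Y, A) = 1/(39 - 3*Y)
(s(-109, 161) + (4 - 1)*(-3303)) + 28039 = (-1/(-39 + 3*(-109)) + (4 - 1)*(-3303)) + 28039 = (-1/(-39 - 327) + 3*(-3303)) + 28039 = (-1/(-366) - 9909) + 28039 = (-1*(-1/366) - 9909) + 28039 = (1/366 - 9909) + 28039 = -3626693/366 + 28039 = 6635581/366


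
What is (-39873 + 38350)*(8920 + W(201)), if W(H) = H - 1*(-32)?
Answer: -13940019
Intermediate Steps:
W(H) = 32 + H (W(H) = H + 32 = 32 + H)
(-39873 + 38350)*(8920 + W(201)) = (-39873 + 38350)*(8920 + (32 + 201)) = -1523*(8920 + 233) = -1523*9153 = -13940019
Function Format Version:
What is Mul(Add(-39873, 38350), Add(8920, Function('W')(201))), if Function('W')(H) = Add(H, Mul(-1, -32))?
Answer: -13940019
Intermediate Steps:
Function('W')(H) = Add(32, H) (Function('W')(H) = Add(H, 32) = Add(32, H))
Mul(Add(-39873, 38350), Add(8920, Function('W')(201))) = Mul(Add(-39873, 38350), Add(8920, Add(32, 201))) = Mul(-1523, Add(8920, 233)) = Mul(-1523, 9153) = -13940019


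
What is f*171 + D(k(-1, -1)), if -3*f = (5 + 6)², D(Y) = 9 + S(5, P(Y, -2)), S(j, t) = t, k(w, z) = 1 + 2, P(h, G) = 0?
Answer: -6888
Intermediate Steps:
k(w, z) = 3
D(Y) = 9 (D(Y) = 9 + 0 = 9)
f = -121/3 (f = -(5 + 6)²/3 = -⅓*11² = -⅓*121 = -121/3 ≈ -40.333)
f*171 + D(k(-1, -1)) = -121/3*171 + 9 = -6897 + 9 = -6888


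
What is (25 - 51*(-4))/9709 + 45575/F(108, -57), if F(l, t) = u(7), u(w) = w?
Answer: 63212754/9709 ≈ 6510.7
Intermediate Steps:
F(l, t) = 7
(25 - 51*(-4))/9709 + 45575/F(108, -57) = (25 - 51*(-4))/9709 + 45575/7 = (25 + 204)*(1/9709) + 45575*(⅐) = 229*(1/9709) + 45575/7 = 229/9709 + 45575/7 = 63212754/9709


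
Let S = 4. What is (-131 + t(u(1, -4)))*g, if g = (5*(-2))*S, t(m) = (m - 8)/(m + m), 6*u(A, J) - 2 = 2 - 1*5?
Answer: 4260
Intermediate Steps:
u(A, J) = -⅙ (u(A, J) = ⅓ + (2 - 1*5)/6 = ⅓ + (2 - 5)/6 = ⅓ + (⅙)*(-3) = ⅓ - ½ = -⅙)
t(m) = (-8 + m)/(2*m) (t(m) = (-8 + m)/((2*m)) = (-8 + m)*(1/(2*m)) = (-8 + m)/(2*m))
g = -40 (g = (5*(-2))*4 = -10*4 = -40)
(-131 + t(u(1, -4)))*g = (-131 + (-8 - ⅙)/(2*(-⅙)))*(-40) = (-131 + (½)*(-6)*(-49/6))*(-40) = (-131 + 49/2)*(-40) = -213/2*(-40) = 4260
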